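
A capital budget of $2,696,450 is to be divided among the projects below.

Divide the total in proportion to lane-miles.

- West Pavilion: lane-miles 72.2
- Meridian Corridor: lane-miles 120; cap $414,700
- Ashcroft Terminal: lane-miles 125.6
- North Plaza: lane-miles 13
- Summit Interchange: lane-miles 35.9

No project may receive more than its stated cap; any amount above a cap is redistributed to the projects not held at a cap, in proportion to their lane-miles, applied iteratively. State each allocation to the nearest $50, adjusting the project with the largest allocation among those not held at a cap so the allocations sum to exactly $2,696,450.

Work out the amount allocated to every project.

West Pavilion: $667,800; Meridian Corridor: $414,700; Ashcroft Terminal: $1,161,650; North Plaza: $120,250; Summit Interchange: $332,050

Total lane-miles = 366.7.
Proportional shares (ignoring caps): West Pavilion 530,907.25; Meridian Corridor 882,394.33; Ashcroft Terminal 923,572.73; North Plaza 95,592.72; Summit Interchange 263,982.97.
Held at cap: Meridian Corridor ($414,700); remaining pool $2,281,750 reallocated over remaining lane-miles 246.7.
Remaining shares: West Pavilion 667,784.15 → $667,800; Ashcroft Terminal 1,161,685.45 → $1,161,700; North Plaza 120,238.14 → $120,250; Summit Interchange 332,042.26 → $332,050.
Rounding difference −$50 applied to Ashcroft Terminal → $1,161,650.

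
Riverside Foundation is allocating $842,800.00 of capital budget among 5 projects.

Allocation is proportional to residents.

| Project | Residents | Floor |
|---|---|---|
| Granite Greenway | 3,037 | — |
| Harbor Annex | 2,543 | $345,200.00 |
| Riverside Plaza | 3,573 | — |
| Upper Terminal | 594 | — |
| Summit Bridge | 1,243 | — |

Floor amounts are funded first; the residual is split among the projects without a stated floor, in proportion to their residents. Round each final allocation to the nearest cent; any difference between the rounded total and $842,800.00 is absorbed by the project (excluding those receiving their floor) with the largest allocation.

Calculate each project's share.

Guaranteed amounts: Harbor Annex $345,200.00. Remaining pool $497,600.00.
Remaining pool split over remaining residents 8,447: Granite Greenway 178,905.0787 → $178,905.08; Riverside Plaza 210,480.0284 → $210,480.03; Upper Terminal 34,991.6420 → $34,991.64; Summit Bridge 73,223.2509 → $73,223.25.

Granite Greenway: $178,905.08 · Harbor Annex: $345,200.00 · Riverside Plaza: $210,480.03 · Upper Terminal: $34,991.64 · Summit Bridge: $73,223.25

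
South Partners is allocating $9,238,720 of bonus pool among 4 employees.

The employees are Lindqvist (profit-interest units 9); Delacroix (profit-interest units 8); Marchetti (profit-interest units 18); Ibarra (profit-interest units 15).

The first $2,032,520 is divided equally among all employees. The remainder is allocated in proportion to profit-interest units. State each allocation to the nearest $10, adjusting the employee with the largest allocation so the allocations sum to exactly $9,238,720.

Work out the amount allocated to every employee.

$2,032,520 shared equally gives $508,130 per employee.
Remainder $7,206,200 by profit-interest units (total 50): Lindqvist 1,297,116.00 → $1,297,120; Delacroix 1,152,992.00 → $1,152,990; Marchetti 2,594,232.00 → $2,594,230; Ibarra 2,161,860.00 → $2,161,860.
Totals: Lindqvist $508,130 + $1,297,120 = $1,805,250; Delacroix $508,130 + $1,152,990 = $1,661,120; Marchetti $508,130 + $2,594,230 = $3,102,360; Ibarra $508,130 + $2,161,860 = $2,669,990.

Lindqvist: $1,805,250 | Delacroix: $1,661,120 | Marchetti: $3,102,360 | Ibarra: $2,669,990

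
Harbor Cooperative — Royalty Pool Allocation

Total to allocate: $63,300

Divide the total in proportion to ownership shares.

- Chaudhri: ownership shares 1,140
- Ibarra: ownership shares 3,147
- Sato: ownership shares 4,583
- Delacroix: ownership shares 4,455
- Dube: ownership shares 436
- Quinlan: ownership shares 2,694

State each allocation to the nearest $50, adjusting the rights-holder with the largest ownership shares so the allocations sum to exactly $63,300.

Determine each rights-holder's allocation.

Chaudhri: $4,400; Ibarra: $12,100; Sato: $17,600; Delacroix: $17,150; Dube: $1,700; Quinlan: $10,350

Total ownership shares = 1,140 + 3,147 + 4,583 + 4,455 + 436 + 2,694 = 16,455.
Raw shares: Chaudhri 4,385.41; Ibarra 12,106.05; Sato 17,630.14; Delacroix 17,137.74; Dube 1,677.23; Quinlan 10,363.43.
Rounded to nearest $50: Chaudhri $4,400; Ibarra $12,100; Sato $17,650; Delacroix $17,150; Dube $1,700; Quinlan $10,350. Sum = $63,350.
Difference $63,300 − $63,350 = −$50 applied to largest ownership shares (Sato): Sato becomes $17,600.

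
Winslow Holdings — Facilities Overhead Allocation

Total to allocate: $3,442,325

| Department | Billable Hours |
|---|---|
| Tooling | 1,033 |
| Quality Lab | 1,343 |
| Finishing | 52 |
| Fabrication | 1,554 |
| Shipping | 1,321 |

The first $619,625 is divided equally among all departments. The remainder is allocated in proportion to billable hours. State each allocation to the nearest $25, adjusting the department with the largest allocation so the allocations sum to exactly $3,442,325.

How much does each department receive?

Tooling: $673,775 · Quality Lab: $838,775 · Finishing: $151,600 · Fabrication: $951,100 · Shipping: $827,075

$619,625 shared equally gives $123,925 per department.
Remainder $2,822,700 by billable hours (total 5,303): Tooling 549,848.97 → $549,850; Quality Lab 714,856.89 → $714,850; Finishing 27,678.75 → $27,675; Fabrication 827,168.73 → $827,175; Shipping 703,146.65 → $703,150.
Totals: Tooling $123,925 + $549,850 = $673,775; Quality Lab $123,925 + $714,850 = $838,775; Finishing $123,925 + $27,675 = $151,600; Fabrication $123,925 + $827,175 = $951,100; Shipping $123,925 + $703,150 = $827,075.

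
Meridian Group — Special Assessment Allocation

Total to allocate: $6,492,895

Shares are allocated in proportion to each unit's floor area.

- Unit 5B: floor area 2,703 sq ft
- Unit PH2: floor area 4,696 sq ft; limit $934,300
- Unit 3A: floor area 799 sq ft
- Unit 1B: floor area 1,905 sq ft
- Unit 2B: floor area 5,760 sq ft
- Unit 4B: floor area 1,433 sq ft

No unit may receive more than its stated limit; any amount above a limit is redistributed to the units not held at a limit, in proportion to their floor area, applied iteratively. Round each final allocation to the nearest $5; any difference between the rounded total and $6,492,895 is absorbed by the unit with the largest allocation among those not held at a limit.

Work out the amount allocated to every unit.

Unit 5B: $1,192,450; Unit PH2: $934,300; Unit 3A: $352,485; Unit 1B: $840,405; Unit 2B: $2,541,075; Unit 4B: $632,180

Floor area total: 17,296.
Pro-rata shares before constraints: Unit 5B 1,014,702.54; Unit PH2 1,762,872.05; Unit 3A 299,943.52; Unit 1B 715,134.42; Unit 2B 2,162,296.21; Unit 4B 537,946.26.
Cap binds for Unit PH2 ($934,300); residual $5,558,595 reallocated over remaining floor area 12,600.
Redistributed shares: Unit 5B 1,192,450.98 → $1,192,450; Unit 3A 352,485.51 → $352,485; Unit 1B 840,406.62 → $840,405; Unit 2B 2,541,072.00 → $2,541,070; Unit 4B 632,179.89 → $632,180.
Rounding difference +$5 applied to Unit 2B → $2,541,075.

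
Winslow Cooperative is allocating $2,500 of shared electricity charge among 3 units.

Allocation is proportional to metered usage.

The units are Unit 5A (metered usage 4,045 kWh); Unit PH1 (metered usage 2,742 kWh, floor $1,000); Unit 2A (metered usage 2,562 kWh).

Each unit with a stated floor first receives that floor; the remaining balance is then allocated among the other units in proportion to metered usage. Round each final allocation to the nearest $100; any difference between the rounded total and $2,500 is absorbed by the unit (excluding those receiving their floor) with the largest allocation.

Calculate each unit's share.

Unit 5A: $900 | Unit PH1: $1,000 | Unit 2A: $600

Guaranteed amounts: Unit PH1 $1,000. Residual $1,500.
Residual split over remaining metered usage 6,607: Unit 5A 918.34 → $900; Unit 2A 581.66 → $600.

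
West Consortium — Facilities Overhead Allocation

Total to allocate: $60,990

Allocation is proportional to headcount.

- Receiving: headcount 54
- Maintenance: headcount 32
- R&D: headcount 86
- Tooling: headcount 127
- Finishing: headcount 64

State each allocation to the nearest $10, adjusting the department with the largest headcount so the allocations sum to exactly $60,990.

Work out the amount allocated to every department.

Total headcount = 54 + 32 + 86 + 127 + 64 = 363.
Unrounded shares: Receiving 9,072.89; Maintenance 5,376.53; R&D 14,449.42; Tooling 21,338.10; Finishing 10,753.06.
After rounding ($10): Receiving $9,070; Maintenance $5,380; R&D $14,450; Tooling $21,340; Finishing $10,750. Sum = $60,990.
Rounded total matches; no reconciliation needed.

Receiving: $9,070 | Maintenance: $5,380 | R&D: $14,450 | Tooling: $21,340 | Finishing: $10,750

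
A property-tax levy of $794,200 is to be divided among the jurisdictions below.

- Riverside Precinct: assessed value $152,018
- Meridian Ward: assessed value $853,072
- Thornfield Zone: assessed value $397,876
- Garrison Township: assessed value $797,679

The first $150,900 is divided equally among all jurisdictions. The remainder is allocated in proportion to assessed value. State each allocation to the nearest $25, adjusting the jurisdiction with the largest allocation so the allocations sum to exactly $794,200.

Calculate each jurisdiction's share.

Riverside Precinct: $82,175; Meridian Ward: $287,100; Thornfield Zone: $154,025; Garrison Township: $270,900

Equal tier: $150,900 ÷ 4 = $37,725 apiece.
Remainder $643,300 by assessed value (total 2,200,645): Riverside Precinct 44,438.42 → $44,450; Meridian Ward 249,372.90 → $249,375; Thornfield Zone 116,308.46 → $116,300; Garrison Township 233,180.23 → $233,175.
Totals: Riverside Precinct $37,725 + $44,450 = $82,175; Meridian Ward $37,725 + $249,375 = $287,100; Thornfield Zone $37,725 + $116,300 = $154,025; Garrison Township $37,725 + $233,175 = $270,900.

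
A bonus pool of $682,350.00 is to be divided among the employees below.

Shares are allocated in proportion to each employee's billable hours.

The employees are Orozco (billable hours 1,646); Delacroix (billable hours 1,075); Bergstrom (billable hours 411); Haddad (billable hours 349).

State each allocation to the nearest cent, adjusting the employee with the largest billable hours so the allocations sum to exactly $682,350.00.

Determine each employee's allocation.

Orozco: $322,650.99 · Delacroix: $210,722.85 · Bergstrom: $80,564.74 · Haddad: $68,411.42

Billable hours total: 1,646 + 1,075 + 411 + 349 = 3,481.
Pro-rata amounts: Orozco 322,650.9911; Delacroix 210,722.8526; Bergstrom 80,564.7371; Haddad 68,411.4191.
Rounded to nearest cent: Orozco $322,650.99; Delacroix $210,722.85; Bergstrom $80,564.74; Haddad $68,411.42. Sum = $682,350.00.
No rounding difference to absorb.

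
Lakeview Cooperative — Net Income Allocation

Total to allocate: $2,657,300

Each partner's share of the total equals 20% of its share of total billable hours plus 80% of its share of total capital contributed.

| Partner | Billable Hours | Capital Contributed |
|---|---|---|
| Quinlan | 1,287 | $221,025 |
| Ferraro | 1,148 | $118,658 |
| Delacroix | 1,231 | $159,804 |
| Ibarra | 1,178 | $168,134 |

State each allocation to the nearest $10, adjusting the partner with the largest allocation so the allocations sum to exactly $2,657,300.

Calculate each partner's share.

Totals — billable hours 4,844, capital contributed 667,621.
Blended shares (20% billable hours + 80% capital contributed): Quinlan 0.3180; Ferraro 0.1896; Delacroix 0.2423; Ibarra 0.2501.
Raw shares: Quinlan 844,991.55; Ferraro 503,783.97; Delacroix 643,907.49; Ibarra 664,616.99.
After rounding ($10): Quinlan $844,990; Ferraro $503,780; Delacroix $643,910; Ibarra $664,620. Sum = $2,657,300.
Sum already equals the total — no adjustment.

Quinlan: $844,990; Ferraro: $503,780; Delacroix: $643,910; Ibarra: $664,620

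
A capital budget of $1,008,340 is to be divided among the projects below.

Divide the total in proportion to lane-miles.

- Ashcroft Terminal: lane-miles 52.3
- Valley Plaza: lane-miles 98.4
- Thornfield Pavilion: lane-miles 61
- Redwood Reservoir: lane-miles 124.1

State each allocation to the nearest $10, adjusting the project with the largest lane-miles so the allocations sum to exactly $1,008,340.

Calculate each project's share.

Lane-miles total: 335.8.
Pro-rata amounts: Ashcroft Terminal 52.3/335.8 × $1,008,340 = 157,046.40; Valley Plaza 98.4/335.8 × $1,008,340 = 295,475.45; Thornfield Pavilion 61/335.8 × $1,008,340 = 183,170.76; Redwood Reservoir 124.1/335.8 × $1,008,340 = 372,647.39.
Rounded to nearest $10: Ashcroft Terminal $157,050; Valley Plaza $295,480; Thornfield Pavilion $183,170; Redwood Reservoir $372,650. Sum = $1,008,350.
Difference $1,008,340 − $1,008,350 = −$10 applied to largest lane-miles (Redwood Reservoir): Redwood Reservoir becomes $372,640.

Ashcroft Terminal: $157,050 · Valley Plaza: $295,480 · Thornfield Pavilion: $183,170 · Redwood Reservoir: $372,640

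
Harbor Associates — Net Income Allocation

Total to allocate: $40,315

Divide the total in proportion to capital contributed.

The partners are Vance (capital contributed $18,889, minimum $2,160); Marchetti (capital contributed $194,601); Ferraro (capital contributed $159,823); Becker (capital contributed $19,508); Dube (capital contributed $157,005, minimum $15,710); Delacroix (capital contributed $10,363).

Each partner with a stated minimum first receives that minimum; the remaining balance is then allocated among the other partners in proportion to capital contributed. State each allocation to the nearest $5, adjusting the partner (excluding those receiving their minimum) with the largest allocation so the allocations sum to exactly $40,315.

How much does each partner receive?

Fund the minimums — Vance $2,160; Dube $15,710. Balance $22,445.
Balance split over remaining capital contributed 384,295: Marchetti 11,365.80 → $11,365; Ferraro 9,334.57 → $9,335; Becker 1,139.38 → $1,140; Delacroix 605.26 → $605.

Vance: $2,160 · Marchetti: $11,365 · Ferraro: $9,335 · Becker: $1,140 · Dube: $15,710 · Delacroix: $605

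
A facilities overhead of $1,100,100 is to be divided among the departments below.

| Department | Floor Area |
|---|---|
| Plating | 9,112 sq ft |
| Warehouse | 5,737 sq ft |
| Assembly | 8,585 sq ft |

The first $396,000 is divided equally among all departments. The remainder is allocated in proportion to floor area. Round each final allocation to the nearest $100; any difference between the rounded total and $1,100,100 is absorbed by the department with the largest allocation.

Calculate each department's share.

Plating: $405,800 · Warehouse: $304,400 · Assembly: $389,900

$396,000 shared equally gives $132,000 per department.
Remainder $704,100 by floor area (total 23,434): Plating 273,779.94 → $273,800; Warehouse 172,374.40 → $172,400; Assembly 257,945.66 → $257,900.
Totals: Plating $132,000 + $273,800 = $405,800; Warehouse $132,000 + $172,400 = $304,400; Assembly $132,000 + $257,900 = $389,900.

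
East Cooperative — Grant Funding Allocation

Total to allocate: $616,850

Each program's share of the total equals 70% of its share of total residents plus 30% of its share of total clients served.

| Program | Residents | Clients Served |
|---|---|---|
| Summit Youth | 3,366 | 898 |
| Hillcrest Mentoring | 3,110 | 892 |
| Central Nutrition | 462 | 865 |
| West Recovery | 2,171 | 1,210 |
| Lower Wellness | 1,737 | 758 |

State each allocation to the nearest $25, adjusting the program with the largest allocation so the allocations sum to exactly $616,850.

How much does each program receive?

Totals — residents 10,846, clients served 4,623.
Blended shares (70% residents + 30% clients served): Summit Youth 0.2755; Hillcrest Mentoring 0.2586; Central Nutrition 0.0859; West Recovery 0.2186; Lower Wellness 0.1613.
Pro-rata amounts: Summit Youth 169,951.57; Hillcrest Mentoring 159,519.66; Central Nutrition 53,018.15; West Recovery 134,865.99; Lower Wellness 99,494.63.
At nearest $25: Summit Youth $169,950; Hillcrest Mentoring $159,525; Central Nutrition $53,025; West Recovery $134,875; Lower Wellness $99,500. Sum = $616,875.
Difference $616,850 − $616,875 = −$25 applied to largest allocation (Summit Youth): Summit Youth becomes $169,925.

Summit Youth: $169,925; Hillcrest Mentoring: $159,525; Central Nutrition: $53,025; West Recovery: $134,875; Lower Wellness: $99,500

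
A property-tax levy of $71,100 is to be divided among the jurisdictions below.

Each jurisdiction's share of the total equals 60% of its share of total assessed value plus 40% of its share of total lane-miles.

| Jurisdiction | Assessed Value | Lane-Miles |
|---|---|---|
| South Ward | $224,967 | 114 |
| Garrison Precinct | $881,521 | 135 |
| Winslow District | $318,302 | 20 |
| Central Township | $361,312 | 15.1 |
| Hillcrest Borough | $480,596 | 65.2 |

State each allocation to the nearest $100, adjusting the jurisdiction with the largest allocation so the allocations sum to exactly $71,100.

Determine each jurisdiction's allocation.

South Ward: $13,500 · Garrison Precinct: $27,600 · Winslow District: $7,600 · Central Township: $8,000 · Hillcrest Borough: $14,400

Assessed value total 2,266,698; lane-miles total 349.3.
Combined weights (60% assessed value + 40% lane-miles): South Ward 0.1901; Garrison Precinct 0.3879; Winslow District 0.1072; Central Township 0.1129; Hillcrest Borough 0.2019.
Pro-rata amounts: South Ward 13,515.83; Garrison Precinct 27,582.21; Winslow District 7,618.95; Central Township 8,029.45; Hillcrest Borough 14,353.56.
Rounded to nearest $100: South Ward $13,500; Garrison Precinct $27,600; Winslow District $7,600; Central Township $8,000; Hillcrest Borough $14,400. Sum = $71,100.
No rounding difference to absorb.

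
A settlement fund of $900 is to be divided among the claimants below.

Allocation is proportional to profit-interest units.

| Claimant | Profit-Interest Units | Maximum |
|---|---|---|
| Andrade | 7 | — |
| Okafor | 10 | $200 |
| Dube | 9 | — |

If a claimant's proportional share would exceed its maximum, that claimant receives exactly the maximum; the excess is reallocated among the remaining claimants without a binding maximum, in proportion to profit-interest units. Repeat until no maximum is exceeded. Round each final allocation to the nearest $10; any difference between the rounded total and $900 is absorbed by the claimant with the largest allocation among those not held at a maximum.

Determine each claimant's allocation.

Andrade: $310 | Okafor: $200 | Dube: $390

Total profit-interest units = 26.
Pro-rata shares before constraints: Andrade 242.31; Okafor 346.15; Dube 311.54.
Capped: Okafor ($200); residual $700 reallocated over remaining profit-interest units 16.
Redistributed shares: Andrade 306.25 → $310; Dube 393.75 → $390.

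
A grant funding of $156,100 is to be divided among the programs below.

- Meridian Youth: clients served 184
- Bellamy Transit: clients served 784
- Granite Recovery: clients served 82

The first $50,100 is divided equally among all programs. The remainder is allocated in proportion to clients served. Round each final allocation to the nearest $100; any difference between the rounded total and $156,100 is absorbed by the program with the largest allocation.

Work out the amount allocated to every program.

Meridian Youth: $35,300 | Bellamy Transit: $95,800 | Granite Recovery: $25,000

Equal tier: $50,100 ÷ 3 = $16,700 apiece.
Remainder $106,000 by clients served (total 1,050): Meridian Youth 18,575.24 → $18,600; Bellamy Transit 79,146.67 → $79,100; Granite Recovery 8,278.10 → $8,300.
Totals: Meridian Youth $16,700 + $18,600 = $35,300; Bellamy Transit $16,700 + $79,100 = $95,800; Granite Recovery $16,700 + $8,300 = $25,000.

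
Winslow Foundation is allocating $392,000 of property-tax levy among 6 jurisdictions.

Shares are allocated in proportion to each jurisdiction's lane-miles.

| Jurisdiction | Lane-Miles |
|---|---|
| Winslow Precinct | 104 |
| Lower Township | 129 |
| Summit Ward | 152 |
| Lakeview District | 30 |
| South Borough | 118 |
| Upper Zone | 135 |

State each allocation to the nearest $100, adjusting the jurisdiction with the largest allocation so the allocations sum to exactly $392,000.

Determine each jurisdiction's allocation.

Winslow Precinct: $61,000 · Lower Township: $75,700 · Summit Ward: $89,300 · Lakeview District: $17,600 · South Borough: $69,200 · Upper Zone: $79,200

Total lane-miles = 668.
Unrounded shares: Winslow Precinct 104/668 × $392,000 = 61,029.94; Lower Township 129/668 × $392,000 = 75,700.60; Summit Ward 152/668 × $392,000 = 89,197.60; Lakeview District 30/668 × $392,000 = 17,604.79; South Borough 118/668 × $392,000 = 69,245.51; Upper Zone 135/668 × $392,000 = 79,221.56.
At nearest $100: Winslow Precinct $61,000; Lower Township $75,700; Summit Ward $89,200; Lakeview District $17,600; South Borough $69,200; Upper Zone $79,200. Sum = $391,900.
Difference $392,000 − $391,900 = +$100 applied to largest allocation (Summit Ward): Summit Ward becomes $89,300.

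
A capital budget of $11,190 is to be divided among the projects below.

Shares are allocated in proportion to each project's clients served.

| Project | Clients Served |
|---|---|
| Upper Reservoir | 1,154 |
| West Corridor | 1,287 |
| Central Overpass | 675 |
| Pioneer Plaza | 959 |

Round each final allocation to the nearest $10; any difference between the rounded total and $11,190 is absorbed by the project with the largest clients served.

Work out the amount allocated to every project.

Upper Reservoir: $3,170; West Corridor: $3,540; Central Overpass: $1,850; Pioneer Plaza: $2,630

Sum of clients served: 4,075.
Unrounded shares: Upper Reservoir 1,154/4,075 × $11,190 = 3,168.90; West Corridor 1,287/4,075 × $11,190 = 3,534.12; Central Overpass 675/4,075 × $11,190 = 1,853.56; Pioneer Plaza 959/4,075 × $11,190 = 2,633.43.
At nearest $10: Upper Reservoir $3,170; West Corridor $3,530; Central Overpass $1,850; Pioneer Plaza $2,630. Sum = $11,180.
Difference $11,190 − $11,180 = +$10 applied to largest clients served (West Corridor): West Corridor becomes $3,540.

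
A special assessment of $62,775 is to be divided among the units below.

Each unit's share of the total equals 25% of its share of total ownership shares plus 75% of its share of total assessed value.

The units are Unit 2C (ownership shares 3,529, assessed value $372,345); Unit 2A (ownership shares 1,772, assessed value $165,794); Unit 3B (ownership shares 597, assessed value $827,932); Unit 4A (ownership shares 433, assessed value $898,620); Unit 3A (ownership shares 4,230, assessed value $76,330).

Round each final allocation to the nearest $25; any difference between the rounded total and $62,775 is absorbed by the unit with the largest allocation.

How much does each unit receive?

Unit 2C: $12,725; Unit 2A: $5,975; Unit 3B: $17,550; Unit 4A: $18,700; Unit 3A: $7,825

Totals — ownership shares 10,561, assessed value 2,341,021.
Composite weights (25% ownership shares + 75% assessed value): Unit 2C 0.2028; Unit 2A 0.0951; Unit 3B 0.2794; Unit 4A 0.2981; Unit 3A 0.1246.
Pro-rata amounts: Unit 2C 12,732.51; Unit 2A 5,967.56; Unit 3B 17,538.03; Unit 4A 18,715.96; Unit 3A 7,820.93.
Rounded to nearest $25: Unit 2C $12,725; Unit 2A $5,975; Unit 3B $17,550; Unit 4A $18,725; Unit 3A $7,825. Sum = $62,800.
Difference $62,775 − $62,800 = −$25 applied to largest allocation (Unit 4A): Unit 4A becomes $18,700.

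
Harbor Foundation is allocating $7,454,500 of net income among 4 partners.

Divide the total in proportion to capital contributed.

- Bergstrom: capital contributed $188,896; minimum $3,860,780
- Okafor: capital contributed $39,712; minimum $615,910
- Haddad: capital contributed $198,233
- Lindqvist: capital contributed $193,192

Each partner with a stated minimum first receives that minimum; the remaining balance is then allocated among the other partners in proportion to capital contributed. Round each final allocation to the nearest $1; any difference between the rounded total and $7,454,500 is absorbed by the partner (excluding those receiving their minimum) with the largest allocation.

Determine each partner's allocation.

Bergstrom: $3,860,780; Okafor: $615,910; Haddad: $1,508,080; Lindqvist: $1,469,730

Minimums first: Bergstrom $3,860,780; Okafor $615,910. Residual $2,977,810.
Residual split over remaining capital contributed 391,425: Haddad 1,508,079.99 → $1,508,080; Lindqvist 1,469,730.01 → $1,469,730.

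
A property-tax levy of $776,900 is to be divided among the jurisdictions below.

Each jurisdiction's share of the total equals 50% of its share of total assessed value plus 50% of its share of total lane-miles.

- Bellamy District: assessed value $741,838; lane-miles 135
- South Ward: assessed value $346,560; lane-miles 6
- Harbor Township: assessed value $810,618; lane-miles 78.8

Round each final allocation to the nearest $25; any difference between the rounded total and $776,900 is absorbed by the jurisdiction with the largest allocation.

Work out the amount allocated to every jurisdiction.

Bellamy District: $390,325 · South Ward: $81,500 · Harbor Township: $305,075

Assessed value total 1,899,016; lane-miles total 219.8.
Composite weights (50% assessed value + 50% lane-miles): Bellamy District 0.5024; South Ward 0.1049; Harbor Township 0.3927.
Pro-rata amounts: Bellamy District 390,329.35; South Ward 81,493.72; Harbor Township 305,076.92.
Rounded to nearest $25: Bellamy District $390,325; South Ward $81,500; Harbor Township $305,075. Sum = $776,900.
Rounded total matches; no reconciliation needed.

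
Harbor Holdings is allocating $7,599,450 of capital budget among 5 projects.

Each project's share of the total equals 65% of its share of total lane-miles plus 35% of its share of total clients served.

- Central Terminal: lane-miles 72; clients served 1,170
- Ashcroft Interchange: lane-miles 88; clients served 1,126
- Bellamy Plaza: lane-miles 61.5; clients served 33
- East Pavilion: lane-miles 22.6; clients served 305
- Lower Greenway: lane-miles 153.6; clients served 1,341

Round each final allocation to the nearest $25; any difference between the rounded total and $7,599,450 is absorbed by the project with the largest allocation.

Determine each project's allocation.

Central Terminal: $1,677,175 | Ashcroft Interchange: $1,846,450 | Bellamy Plaza: $785,950 | East Pavilion: $484,800 | Lower Greenway: $2,805,075

Lane-miles total 397.7; clients served total 3,975.
Composite weights (65% lane-miles + 35% clients served): Central Terminal 0.2207; Ashcroft Interchange 0.2430; Bellamy Plaza 0.1034; East Pavilion 0.0638; Lower Greenway 0.3691.
Raw shares: Central Terminal 1,677,164.48; Ashcroft Interchange 1,846,450.98; Bellamy Plaza 785,943.66; East Pavilion 484,789.71; Lower Greenway 2,805,101.17.
Rounded to nearest $25: Central Terminal $1,677,175; Ashcroft Interchange $1,846,450; Bellamy Plaza $785,950; East Pavilion $484,800; Lower Greenway $2,805,100. Sum = $7,599,475.
Difference $7,599,450 − $7,599,475 = −$25 applied to largest allocation (Lower Greenway): Lower Greenway becomes $2,805,075.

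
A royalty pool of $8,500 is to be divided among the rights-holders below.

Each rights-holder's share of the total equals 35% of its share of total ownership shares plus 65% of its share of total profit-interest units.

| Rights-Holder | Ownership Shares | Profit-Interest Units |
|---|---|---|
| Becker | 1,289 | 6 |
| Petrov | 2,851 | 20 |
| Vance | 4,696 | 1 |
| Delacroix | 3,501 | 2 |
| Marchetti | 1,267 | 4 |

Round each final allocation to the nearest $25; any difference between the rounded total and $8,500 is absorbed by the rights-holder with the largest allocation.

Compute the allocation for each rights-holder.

Becker: $1,275 | Petrov: $3,975 | Vance: $1,200 | Delacroix: $1,100 | Marchetti: $950

Totals — ownership shares 13,604, profit-interest units 33.
Blended shares (35% ownership shares + 65% profit-interest units): Becker 0.1513; Petrov 0.4673; Vance 0.1405; Delacroix 0.1295; Marchetti 0.1114.
Pro-rata amounts: Becker 1,286.43; Petrov 3,971.96; Vance 1,194.37; Delacroix 1,100.47; Marchetti 946.77.
After rounding ($25): Becker $1,275; Petrov $3,975; Vance $1,200; Delacroix $1,100; Marchetti $950. Sum = $8,500.
Rounded total matches; no reconciliation needed.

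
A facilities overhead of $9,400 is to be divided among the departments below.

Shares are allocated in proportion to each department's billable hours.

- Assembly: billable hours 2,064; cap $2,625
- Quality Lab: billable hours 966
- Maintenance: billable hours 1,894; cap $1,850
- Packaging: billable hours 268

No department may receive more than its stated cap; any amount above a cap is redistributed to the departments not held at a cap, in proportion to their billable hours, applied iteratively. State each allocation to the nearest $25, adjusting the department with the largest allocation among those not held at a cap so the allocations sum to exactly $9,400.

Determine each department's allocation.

Assembly: $2,625; Quality Lab: $3,850; Maintenance: $1,850; Packaging: $1,075

Billable hours total: 5,192.
Pro-rata shares before constraints: Assembly 3,736.83; Quality Lab 1,748.92; Maintenance 3,429.04; Packaging 485.21.
Capped: Assembly ($2,625), Maintenance ($1,850); residual $4,925 reallocated over remaining billable hours 1,234.
Remaining shares: Quality Lab 3,855.39 → $3,850; Packaging 1,069.61 → $1,075.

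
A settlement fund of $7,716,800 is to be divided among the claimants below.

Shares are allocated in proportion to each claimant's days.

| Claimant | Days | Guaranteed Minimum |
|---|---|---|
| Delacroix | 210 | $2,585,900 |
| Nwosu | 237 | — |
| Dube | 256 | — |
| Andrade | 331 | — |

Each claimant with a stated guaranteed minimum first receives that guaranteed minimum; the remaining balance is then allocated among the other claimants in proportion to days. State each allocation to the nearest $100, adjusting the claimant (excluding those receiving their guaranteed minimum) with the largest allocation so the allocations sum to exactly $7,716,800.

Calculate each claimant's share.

Delacroix: $2,585,900 · Nwosu: $1,475,800 · Dube: $1,594,100 · Andrade: $2,061,000

Fund the minimums — Delacroix $2,585,900. Residual $5,130,900.
Residual split over remaining days 824: Nwosu 1,475,756.43 → $1,475,800; Dube 1,594,066.02 → $1,594,100; Andrade 2,061,077.55 → $2,061,100.
Rounding difference −$100 applied to Andrade → $2,061,000.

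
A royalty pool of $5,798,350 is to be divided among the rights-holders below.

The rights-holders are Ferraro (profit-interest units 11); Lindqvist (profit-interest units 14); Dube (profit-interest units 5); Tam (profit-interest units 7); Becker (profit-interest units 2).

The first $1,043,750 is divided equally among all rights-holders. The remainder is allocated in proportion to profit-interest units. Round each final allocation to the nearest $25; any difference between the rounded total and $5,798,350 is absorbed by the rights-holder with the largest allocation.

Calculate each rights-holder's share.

Ferraro: $1,549,800 · Lindqvist: $1,915,500 · Dube: $818,325 · Tam: $1,062,150 · Becker: $452,575

$1,043,750 shared equally gives $208,750 per rights-holder.
Remainder $4,754,600 by profit-interest units (total 39): Ferraro 1,341,041.03 → $1,341,050; Lindqvist 1,706,779.49 → $1,706,775; Dube 609,564.10 → $609,575; Tam 853,389.74 → $853,400; Becker 243,825.64 → $243,825.
Rounding difference −$25 on remainder applied to Lindqvist.
Totals: Ferraro $208,750 + $1,341,050 = $1,549,800; Lindqvist $208,750 + $1,706,750 = $1,915,500; Dube $208,750 + $609,575 = $818,325; Tam $208,750 + $853,400 = $1,062,150; Becker $208,750 + $243,825 = $452,575.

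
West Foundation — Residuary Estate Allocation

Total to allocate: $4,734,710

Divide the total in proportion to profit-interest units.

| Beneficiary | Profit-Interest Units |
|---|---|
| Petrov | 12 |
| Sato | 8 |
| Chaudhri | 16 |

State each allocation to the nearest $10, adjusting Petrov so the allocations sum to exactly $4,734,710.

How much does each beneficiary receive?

Petrov: $1,578,230; Sato: $1,052,160; Chaudhri: $2,104,320

Profit-interest units total: 36.
Pro-rata amounts: Petrov 12/36 × $4,734,710 = 1,578,236.67; Sato 8/36 × $4,734,710 = 1,052,157.78; Chaudhri 16/36 × $4,734,710 = 2,104,315.56.
At nearest $10: Petrov $1,578,240; Sato $1,052,160; Chaudhri $2,104,320. Sum = $4,734,720.
Difference $4,734,710 − $4,734,720 = −$10 applied to Petrov: Petrov becomes $1,578,230.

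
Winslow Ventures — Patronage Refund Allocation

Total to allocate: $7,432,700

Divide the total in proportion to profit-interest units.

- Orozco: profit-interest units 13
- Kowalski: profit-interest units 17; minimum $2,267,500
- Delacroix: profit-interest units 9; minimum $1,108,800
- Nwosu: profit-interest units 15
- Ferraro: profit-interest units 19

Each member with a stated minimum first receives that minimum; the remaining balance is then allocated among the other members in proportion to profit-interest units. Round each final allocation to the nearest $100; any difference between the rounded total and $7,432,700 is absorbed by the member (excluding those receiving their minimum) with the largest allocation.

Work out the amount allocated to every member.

Orozco: $1,122,000; Kowalski: $2,267,500; Delacroix: $1,108,800; Nwosu: $1,294,600; Ferraro: $1,639,800

Fund the minimums — Kowalski $2,267,500; Delacroix $1,108,800. Balance $4,056,400.
Balance split over remaining profit-interest units 47: Orozco 1,121,982.98 → $1,122,000; Nwosu 1,294,595.74 → $1,294,600; Ferraro 1,639,821.28 → $1,639,800.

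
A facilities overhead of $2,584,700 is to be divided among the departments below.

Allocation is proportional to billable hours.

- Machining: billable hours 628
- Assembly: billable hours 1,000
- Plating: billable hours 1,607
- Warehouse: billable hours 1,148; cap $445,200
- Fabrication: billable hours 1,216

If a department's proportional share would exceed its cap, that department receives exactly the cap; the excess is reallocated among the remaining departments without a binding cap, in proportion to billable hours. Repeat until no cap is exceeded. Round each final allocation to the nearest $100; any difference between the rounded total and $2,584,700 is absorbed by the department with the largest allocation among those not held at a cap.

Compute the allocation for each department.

Machining: $301,900; Assembly: $480,700; Plating: $772,400; Warehouse: $445,200; Fabrication: $584,500

Combined billable hours = 5,599.
Pro-rata shares before constraints: Machining 289,907.41; Assembly 461,636.01; Plating 741,849.06; Warehouse 529,958.14; Fabrication 561,349.38.
Held at cap: Warehouse ($445,200); balance $2,139,500 reallocated over remaining billable hours 4,451.
Remaining shares: Machining 301,866.10 → $301,900; Assembly 480,678.50 → $480,700; Plating 772,450.35 → $772,500; Fabrication 584,505.06 → $584,500.
Rounding difference −$100 applied to Plating → $772,400.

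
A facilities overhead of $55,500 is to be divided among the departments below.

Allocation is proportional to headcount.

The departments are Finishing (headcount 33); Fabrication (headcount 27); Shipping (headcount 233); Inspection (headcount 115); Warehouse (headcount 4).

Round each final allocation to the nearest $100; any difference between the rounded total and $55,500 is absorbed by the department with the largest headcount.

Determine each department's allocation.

Headcount total: 412.
Proportional shares: Finishing 33/412 × $55,500 = 4,445.39; Fabrication 27/412 × $55,500 = 3,637.14; Shipping 233/412 × $55,500 = 31,387.14; Inspection 115/412 × $55,500 = 15,491.50; Warehouse 4/412 × $55,500 = 538.83.
Rounded to nearest $100: Finishing $4,400; Fabrication $3,600; Shipping $31,400; Inspection $15,500; Warehouse $500. Sum = $55,400.
Difference $55,500 − $55,400 = +$100 applied to largest headcount (Shipping): Shipping becomes $31,500.

Finishing: $4,400; Fabrication: $3,600; Shipping: $31,500; Inspection: $15,500; Warehouse: $500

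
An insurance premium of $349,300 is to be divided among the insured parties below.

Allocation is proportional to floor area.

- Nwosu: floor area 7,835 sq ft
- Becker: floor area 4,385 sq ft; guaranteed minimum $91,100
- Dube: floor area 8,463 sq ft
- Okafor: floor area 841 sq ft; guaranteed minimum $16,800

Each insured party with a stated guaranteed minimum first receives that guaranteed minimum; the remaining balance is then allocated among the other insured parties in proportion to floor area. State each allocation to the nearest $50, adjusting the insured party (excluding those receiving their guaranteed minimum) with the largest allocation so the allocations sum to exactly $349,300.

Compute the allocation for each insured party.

Nwosu: $116,050 · Becker: $91,100 · Dube: $125,350 · Okafor: $16,800

Minimums first: Becker $91,100; Okafor $16,800. Remaining pool $241,400.
Remaining pool split over remaining floor area 16,298: Nwosu 116,049.15 → $116,050; Dube 125,350.85 → $125,350.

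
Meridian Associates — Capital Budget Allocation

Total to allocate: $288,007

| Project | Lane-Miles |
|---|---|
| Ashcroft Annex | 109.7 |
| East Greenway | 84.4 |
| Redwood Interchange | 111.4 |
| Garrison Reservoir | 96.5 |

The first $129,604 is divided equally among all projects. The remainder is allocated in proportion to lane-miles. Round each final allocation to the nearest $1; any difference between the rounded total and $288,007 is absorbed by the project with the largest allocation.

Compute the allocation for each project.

$129,604 shared equally gives $32,401 per project.
Remainder $158,403 by lane-miles (total 402): Ashcroft Annex 43,225.89 → $43,226; East Greenway 33,256.75 → $33,257; Redwood Interchange 43,895.76 → $43,896; Garrison Reservoir 38,024.60 → $38,025.
Rounding difference −$1 on remainder applied to Redwood Interchange.
Totals: Ashcroft Annex $32,401 + $43,226 = $75,627; East Greenway $32,401 + $33,257 = $65,658; Redwood Interchange $32,401 + $43,895 = $76,296; Garrison Reservoir $32,401 + $38,025 = $70,426.

Ashcroft Annex: $75,627 · East Greenway: $65,658 · Redwood Interchange: $76,296 · Garrison Reservoir: $70,426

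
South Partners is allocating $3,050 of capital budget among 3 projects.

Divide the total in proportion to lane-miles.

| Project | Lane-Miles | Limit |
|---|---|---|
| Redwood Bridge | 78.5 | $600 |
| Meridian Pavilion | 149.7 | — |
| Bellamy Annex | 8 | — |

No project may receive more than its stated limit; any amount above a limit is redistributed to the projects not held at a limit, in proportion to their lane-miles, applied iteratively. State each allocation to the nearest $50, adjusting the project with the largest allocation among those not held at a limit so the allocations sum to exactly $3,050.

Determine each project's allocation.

Redwood Bridge: $600 | Meridian Pavilion: $2,350 | Bellamy Annex: $100

Total lane-miles = 236.2.
Unconstrained shares: Redwood Bridge 1,013.65; Meridian Pavilion 1,933.04; Bellamy Annex 103.30.
Cap binds for Redwood Bridge ($600); balance $2,450 reallocated over remaining lane-miles 157.7.
Redistributed shares: Meridian Pavilion 2,325.71 → $2,350; Bellamy Annex 124.29 → $100.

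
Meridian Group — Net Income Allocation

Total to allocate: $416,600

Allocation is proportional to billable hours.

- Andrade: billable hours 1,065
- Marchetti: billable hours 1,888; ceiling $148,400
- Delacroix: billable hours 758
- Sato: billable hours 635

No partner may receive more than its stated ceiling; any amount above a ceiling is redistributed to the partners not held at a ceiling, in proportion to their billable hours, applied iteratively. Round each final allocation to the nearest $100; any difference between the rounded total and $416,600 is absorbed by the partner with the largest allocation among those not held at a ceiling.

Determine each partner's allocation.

Billable hours total: 4,346.
Unconstrained shares: Andrade 102,089.05; Marchetti 180,980.40; Delacroix 72,660.56; Sato 60,870.00.
Held at cap: Marchetti ($148,400); remaining pool $268,200 reallocated over remaining billable hours 2,458.
Redistributed shares: Andrade 116,205.45 → $116,200; Delacroix 82,707.73 → $82,700; Sato 69,286.82 → $69,300.

Andrade: $116,200; Marchetti: $148,400; Delacroix: $82,700; Sato: $69,300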